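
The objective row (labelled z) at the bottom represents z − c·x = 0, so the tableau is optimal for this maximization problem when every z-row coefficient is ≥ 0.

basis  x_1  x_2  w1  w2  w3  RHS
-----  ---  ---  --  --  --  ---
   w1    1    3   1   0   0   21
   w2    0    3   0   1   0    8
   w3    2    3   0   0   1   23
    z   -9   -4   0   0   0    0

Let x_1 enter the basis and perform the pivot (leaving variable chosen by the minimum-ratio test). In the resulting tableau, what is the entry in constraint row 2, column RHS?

Ratio test on column x_1 — row 1: 21/1 = 21; row 2: entry 0 ≤ 0; row 3: 23/2 = 23/2. Minimum is 23/2 at row 3 (w3 leaves); pivot element 2.
Divide row 3 by 2; eliminate column x_1 from the other rows.
Row 2 update in column RHS: 8 − 0·(23/2) = 8.

8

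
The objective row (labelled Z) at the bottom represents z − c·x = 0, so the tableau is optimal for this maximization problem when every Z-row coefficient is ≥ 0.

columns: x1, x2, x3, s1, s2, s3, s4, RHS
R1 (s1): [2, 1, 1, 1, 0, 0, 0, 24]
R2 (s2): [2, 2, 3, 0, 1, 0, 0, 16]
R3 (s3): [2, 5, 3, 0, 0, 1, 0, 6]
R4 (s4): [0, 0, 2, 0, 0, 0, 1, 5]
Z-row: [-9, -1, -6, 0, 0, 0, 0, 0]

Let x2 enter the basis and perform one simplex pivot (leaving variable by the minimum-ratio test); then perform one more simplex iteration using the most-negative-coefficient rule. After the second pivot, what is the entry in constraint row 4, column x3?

2

Ratio test on column x2 — row 1: 24/1 = 24; row 2: 16/2 = 8; row 3: 6/5 = 6/5; row 4: entry 0 ≤ 0. Minimum is 6/5 at row 3 (s3 leaves); pivot element 5.
Divide row 3 by 5; eliminate column x2 from the other rows.
Second iteration: most negative Z-row entry is -43/5 in column x1, so x1 enters.
Ratio test on column x1 — row 1: (114/5)/(8/5) = 57/4; row 2: (68/5)/(6/5) = 34/3; row 3: (6/5)/(2/5) = 3; row 4: entry 0 ≤ 0. Minimum is 3 at row 3 (x2 leaves); pivot element 2/5.
Divide row 3 by 2/5; eliminate column x1 from the other rows.
After both pivots, the entry at constraint row 4, column x3 is 2.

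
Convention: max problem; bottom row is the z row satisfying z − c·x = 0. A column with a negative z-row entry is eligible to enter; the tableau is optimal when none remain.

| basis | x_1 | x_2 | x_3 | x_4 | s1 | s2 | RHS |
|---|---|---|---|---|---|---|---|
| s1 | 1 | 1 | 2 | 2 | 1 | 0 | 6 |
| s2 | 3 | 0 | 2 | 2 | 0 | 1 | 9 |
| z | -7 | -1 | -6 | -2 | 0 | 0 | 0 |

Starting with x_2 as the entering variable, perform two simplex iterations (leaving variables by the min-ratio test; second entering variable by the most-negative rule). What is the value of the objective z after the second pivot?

Ratio test on column x_2 — row 1: 6/1 = 6; row 2: entry 0 ≤ 0. Minimum is 6 at row 1 (s1 leaves); pivot element 1.
Pivot on row 1; the z-row RHS becomes 0 − (-1)·6 = 6.
Next entering variable (most negative z-row entry -6): x_1.
Ratio test on column x_1 — row 1: 6/1 = 6; row 2: 9/3 = 3. Minimum is 3 at row 2 (s2 leaves); pivot element 3.
After the second pivot the z-row RHS is 6 − (-6)·3 = 24.

24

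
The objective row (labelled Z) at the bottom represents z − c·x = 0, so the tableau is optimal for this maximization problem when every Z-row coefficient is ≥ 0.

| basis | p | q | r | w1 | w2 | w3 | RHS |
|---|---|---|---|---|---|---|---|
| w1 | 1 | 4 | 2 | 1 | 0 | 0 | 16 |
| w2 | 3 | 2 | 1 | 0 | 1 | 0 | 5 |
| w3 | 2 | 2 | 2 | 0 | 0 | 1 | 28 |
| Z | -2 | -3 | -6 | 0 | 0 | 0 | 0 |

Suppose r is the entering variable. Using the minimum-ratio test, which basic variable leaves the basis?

w2

Column r entries and ratios — w1: 16/2 = 8; w2: 5/1 = 5; w3: 28/2 = 14.
Smallest ratio is 5 in the row of w2, so w2 leaves.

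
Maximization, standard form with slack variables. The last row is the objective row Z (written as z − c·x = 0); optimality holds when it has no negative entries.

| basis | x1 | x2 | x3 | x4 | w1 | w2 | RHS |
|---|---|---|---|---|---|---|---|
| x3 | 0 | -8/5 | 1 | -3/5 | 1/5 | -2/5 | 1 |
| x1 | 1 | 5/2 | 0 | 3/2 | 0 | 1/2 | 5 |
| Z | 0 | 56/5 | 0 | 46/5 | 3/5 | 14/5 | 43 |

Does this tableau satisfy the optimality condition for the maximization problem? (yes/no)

Every Z-row coefficient is ≥ 0, so the tableau is optimal.

yes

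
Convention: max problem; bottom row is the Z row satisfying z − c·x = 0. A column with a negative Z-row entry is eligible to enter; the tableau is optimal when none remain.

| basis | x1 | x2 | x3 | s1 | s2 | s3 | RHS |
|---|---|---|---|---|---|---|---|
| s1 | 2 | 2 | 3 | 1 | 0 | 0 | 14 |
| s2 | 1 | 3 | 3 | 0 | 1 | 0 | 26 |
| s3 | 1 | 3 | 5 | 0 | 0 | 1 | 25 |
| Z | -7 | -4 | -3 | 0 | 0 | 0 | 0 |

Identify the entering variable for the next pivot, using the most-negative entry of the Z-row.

Negative Z-row entries: x1: -7, x2: -4, x3: -3.
The most negative is -7 in column x1, so x1 enters.

x1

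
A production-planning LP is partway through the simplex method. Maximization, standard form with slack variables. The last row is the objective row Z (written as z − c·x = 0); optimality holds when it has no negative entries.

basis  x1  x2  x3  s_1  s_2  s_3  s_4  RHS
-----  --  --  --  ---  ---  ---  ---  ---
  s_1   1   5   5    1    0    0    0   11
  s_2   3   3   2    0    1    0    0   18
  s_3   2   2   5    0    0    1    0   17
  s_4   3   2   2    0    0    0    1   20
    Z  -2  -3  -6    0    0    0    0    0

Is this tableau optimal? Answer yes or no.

The Z-row has a negative entry -6 in column x3, so it is not optimal.

no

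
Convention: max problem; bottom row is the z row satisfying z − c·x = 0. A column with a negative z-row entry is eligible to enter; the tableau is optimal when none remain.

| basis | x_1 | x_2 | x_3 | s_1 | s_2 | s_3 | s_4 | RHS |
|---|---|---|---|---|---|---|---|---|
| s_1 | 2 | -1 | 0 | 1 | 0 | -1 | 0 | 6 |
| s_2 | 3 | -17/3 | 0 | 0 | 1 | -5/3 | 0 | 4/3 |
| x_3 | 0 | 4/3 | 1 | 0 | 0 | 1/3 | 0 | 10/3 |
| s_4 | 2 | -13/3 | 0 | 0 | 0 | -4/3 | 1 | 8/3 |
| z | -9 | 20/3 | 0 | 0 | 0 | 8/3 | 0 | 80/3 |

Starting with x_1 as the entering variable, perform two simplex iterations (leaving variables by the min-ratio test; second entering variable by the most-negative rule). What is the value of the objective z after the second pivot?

Ratio test on column x_1 — row 1: 6/2 = 3; row 2: (4/3)/3 = 4/9; row 3: entry 0 ≤ 0; row 4: (8/3)/2 = 4/3. Minimum is 4/9 at row 2 (s_2 leaves); pivot element 3.
Pivot on row 2; the z-row RHS becomes 80/3 − (-9)·(4/9) = 92/3.
Next entering variable (most negative z-row entry -31/3): x_2.
Ratio test on column x_2 — row 1: (46/9)/(25/9) = 46/25; row 2: entry -17/9 ≤ 0; row 3: (10/3)/(4/3) = 5/2; row 4: entry -5/9 ≤ 0. Minimum is 46/25 at row 1 (s_1 leaves); pivot element 25/9.
After the second pivot the z-row RHS is 92/3 − (-31/3)·(46/25) = 1242/25.

1242/25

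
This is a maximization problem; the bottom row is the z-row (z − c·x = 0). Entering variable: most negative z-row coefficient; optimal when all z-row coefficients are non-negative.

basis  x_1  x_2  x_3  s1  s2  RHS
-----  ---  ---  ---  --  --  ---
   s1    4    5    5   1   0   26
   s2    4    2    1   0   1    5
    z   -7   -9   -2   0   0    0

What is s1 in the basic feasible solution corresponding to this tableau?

s1 is basic (row 1); its value is the RHS of that row, 26.

26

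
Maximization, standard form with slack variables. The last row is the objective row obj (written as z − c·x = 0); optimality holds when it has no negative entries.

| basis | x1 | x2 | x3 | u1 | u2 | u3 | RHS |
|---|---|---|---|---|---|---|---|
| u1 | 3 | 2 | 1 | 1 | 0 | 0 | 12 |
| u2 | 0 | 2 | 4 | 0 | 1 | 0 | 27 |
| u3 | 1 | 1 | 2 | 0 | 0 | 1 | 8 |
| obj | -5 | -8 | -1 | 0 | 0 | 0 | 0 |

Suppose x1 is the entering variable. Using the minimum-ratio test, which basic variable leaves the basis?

u1

Column x1 entries and ratios — u1: 12/3 = 4; u2: 0 ≤ 0, skip; u3: 8/1 = 8.
Smallest ratio is 4 in the row of u1, so u1 leaves.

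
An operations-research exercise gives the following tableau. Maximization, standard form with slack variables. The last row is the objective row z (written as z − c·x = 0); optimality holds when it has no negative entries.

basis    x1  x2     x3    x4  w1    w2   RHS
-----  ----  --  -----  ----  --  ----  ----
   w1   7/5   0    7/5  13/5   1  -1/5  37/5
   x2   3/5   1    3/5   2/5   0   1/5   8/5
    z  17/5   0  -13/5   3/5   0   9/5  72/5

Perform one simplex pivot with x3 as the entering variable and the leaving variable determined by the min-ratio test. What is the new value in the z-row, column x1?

Ratio test on column x3 — row 1: (37/5)/(7/5) = 37/7; row 2: (8/5)/(3/5) = 8/3. Minimum is 8/3 at row 2 (x2 leaves); pivot element 3/5.
Divide row 2 by 3/5; eliminate column x3 from the other rows.
z-row update in column x1: 17/5 − (-13/5)·1 = 6.

6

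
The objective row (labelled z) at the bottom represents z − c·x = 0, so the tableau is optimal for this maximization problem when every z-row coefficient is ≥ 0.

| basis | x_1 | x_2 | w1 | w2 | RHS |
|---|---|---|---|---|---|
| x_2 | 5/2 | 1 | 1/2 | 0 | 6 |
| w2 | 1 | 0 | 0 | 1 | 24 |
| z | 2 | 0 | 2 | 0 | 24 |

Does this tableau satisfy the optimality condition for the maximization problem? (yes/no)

Every z-row coefficient is ≥ 0, so the tableau is optimal.

yes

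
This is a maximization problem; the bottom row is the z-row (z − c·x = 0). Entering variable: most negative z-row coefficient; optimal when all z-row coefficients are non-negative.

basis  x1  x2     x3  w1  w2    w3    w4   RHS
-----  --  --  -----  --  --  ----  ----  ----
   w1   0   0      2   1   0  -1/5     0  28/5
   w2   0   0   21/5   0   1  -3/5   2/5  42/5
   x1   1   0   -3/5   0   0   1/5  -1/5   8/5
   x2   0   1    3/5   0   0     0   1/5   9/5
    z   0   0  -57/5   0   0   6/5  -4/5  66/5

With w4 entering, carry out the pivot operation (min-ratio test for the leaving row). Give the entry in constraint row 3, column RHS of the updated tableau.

Ratio test on column w4 — row 1: entry 0 ≤ 0; row 2: (42/5)/(2/5) = 21; row 3: entry -1/5 ≤ 0; row 4: (9/5)/(1/5) = 9. Minimum is 9 at row 4 (x2 leaves); pivot element 1/5.
Divide row 4 by 1/5; eliminate column w4 from the other rows.
Row 3 update in column RHS: 8/5 − (-1/5)·9 = 17/5.

17/5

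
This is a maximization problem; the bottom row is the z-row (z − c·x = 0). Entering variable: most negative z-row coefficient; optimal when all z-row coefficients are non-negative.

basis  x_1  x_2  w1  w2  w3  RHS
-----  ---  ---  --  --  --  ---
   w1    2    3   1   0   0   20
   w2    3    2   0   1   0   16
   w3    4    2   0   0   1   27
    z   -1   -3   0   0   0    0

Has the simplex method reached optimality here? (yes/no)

The z-row has a negative entry -3 in column x_2, so it is not optimal.

no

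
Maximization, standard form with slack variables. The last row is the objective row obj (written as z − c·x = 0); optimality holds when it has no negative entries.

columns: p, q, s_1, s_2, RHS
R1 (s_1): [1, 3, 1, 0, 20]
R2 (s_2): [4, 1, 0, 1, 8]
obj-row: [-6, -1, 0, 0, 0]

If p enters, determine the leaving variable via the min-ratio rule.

Column p entries and ratios — s_1: 20/1 = 20; s_2: 8/4 = 2.
Smallest ratio is 2 in the row of s_2, so s_2 leaves.

s_2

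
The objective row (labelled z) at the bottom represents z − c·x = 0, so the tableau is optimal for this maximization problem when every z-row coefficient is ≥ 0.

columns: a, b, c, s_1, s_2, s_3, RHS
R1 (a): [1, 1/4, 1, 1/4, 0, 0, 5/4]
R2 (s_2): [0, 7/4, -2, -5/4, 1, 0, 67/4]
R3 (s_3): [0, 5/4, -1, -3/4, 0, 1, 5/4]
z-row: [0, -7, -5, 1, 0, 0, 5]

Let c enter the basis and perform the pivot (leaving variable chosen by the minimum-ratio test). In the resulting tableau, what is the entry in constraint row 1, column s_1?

Ratio test on column c — row 1: (5/4)/1 = 5/4; row 2: entry -2 ≤ 0; row 3: entry -1 ≤ 0. Minimum is 5/4 at row 1 (a leaves); pivot element 1.
Divide row 1 by 1; eliminate column c from the other rows.
In the new row 1, the s_1 entry is the old entry divided by the pivot: (1/4)/1 = 1/4.

1/4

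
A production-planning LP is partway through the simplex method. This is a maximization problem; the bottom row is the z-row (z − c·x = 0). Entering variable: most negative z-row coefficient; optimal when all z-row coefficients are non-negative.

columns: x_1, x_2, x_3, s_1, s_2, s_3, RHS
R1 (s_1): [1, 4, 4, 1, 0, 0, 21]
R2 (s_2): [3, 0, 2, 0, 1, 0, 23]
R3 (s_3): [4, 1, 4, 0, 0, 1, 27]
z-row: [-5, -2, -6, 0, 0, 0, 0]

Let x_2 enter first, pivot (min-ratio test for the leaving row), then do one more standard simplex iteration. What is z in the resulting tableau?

Ratio test on column x_2 — row 1: 21/4 = 21/4; row 2: entry 0 ≤ 0; row 3: 27/1 = 27. Minimum is 21/4 at row 1 (s_1 leaves); pivot element 4.
Pivot on row 1; the z-row RHS becomes 0 − (-2)·(21/4) = 21/2.
Next entering variable (most negative z-row entry -9/2): x_1.
Ratio test on column x_1 — row 1: (21/4)/(1/4) = 21; row 2: 23/3 = 23/3; row 3: (87/4)/(15/4) = 29/5. Minimum is 29/5 at row 3 (s_3 leaves); pivot element 15/4.
After the second pivot the z-row RHS is 21/2 − (-9/2)·(29/5) = 183/5.

183/5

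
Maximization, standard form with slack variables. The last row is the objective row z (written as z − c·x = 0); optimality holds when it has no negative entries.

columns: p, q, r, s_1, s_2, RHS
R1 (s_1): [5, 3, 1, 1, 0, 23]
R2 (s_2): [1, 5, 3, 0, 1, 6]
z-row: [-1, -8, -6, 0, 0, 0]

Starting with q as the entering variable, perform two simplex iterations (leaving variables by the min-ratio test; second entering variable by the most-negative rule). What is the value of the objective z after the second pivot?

12

Ratio test on column q — row 1: 23/3 = 23/3; row 2: 6/5 = 6/5. Minimum is 6/5 at row 2 (s_2 leaves); pivot element 5.
Pivot on row 2; the z-row RHS becomes 0 − (-8)·(6/5) = 48/5.
Next entering variable (most negative z-row entry -6/5): r.
Ratio test on column r — row 1: entry -4/5 ≤ 0; row 2: (6/5)/(3/5) = 2. Minimum is 2 at row 2 (q leaves); pivot element 3/5.
After the second pivot the z-row RHS is 48/5 − (-6/5)·2 = 12.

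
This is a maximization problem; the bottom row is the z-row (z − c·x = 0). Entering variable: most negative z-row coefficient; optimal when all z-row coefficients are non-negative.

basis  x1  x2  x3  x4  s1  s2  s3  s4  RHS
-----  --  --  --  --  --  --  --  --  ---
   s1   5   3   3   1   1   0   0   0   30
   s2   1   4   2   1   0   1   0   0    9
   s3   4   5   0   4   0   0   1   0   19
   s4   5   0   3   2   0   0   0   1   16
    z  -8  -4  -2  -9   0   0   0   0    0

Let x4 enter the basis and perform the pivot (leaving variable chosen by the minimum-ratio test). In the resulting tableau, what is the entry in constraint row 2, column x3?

Ratio test on column x4 — row 1: 30/1 = 30; row 2: 9/1 = 9; row 3: 19/4 = 19/4; row 4: 16/2 = 8. Minimum is 19/4 at row 3 (s3 leaves); pivot element 4.
Divide row 3 by 4; eliminate column x4 from the other rows.
Row 2 update in column x3: 2 − 1·0 = 2.

2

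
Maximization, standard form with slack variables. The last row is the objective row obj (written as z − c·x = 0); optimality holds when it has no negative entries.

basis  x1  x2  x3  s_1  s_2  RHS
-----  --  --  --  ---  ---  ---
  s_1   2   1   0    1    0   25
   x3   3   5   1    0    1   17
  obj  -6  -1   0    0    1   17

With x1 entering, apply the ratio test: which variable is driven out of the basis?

x3

Column x1 entries and ratios — s_1: 25/2 = 25/2; x3: 17/3 = 17/3.
Smallest ratio is 17/3 in the row of x3, so x3 leaves.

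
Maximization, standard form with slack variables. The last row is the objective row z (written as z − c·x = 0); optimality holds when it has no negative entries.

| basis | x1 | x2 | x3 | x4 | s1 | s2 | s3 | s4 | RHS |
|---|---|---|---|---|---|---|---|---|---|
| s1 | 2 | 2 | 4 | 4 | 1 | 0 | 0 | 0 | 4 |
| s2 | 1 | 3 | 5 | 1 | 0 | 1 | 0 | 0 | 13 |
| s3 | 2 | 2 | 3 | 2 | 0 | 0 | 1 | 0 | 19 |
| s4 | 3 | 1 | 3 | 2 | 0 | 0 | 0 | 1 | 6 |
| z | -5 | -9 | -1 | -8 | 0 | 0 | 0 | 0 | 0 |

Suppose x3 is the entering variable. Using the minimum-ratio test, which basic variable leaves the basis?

s1

Column x3 entries and ratios — s1: 4/4 = 1; s2: 13/5 = 13/5; s3: 19/3 = 19/3; s4: 6/3 = 2.
Smallest ratio is 1 in the row of s1, so s1 leaves.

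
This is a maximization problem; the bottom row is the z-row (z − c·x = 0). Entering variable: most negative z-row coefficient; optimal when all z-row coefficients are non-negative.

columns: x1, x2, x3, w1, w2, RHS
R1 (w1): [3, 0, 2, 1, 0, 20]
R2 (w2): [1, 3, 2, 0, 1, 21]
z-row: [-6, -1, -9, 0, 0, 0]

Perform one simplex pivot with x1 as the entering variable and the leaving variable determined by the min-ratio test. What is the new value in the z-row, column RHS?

Ratio test on column x1 — row 1: 20/3 = 20/3; row 2: 21/1 = 21. Minimum is 20/3 at row 1 (w1 leaves); pivot element 3.
Divide row 1 by 3; eliminate column x1 from the other rows.
z-row update in column RHS: 0 − (-6)·(20/3) = 40.

40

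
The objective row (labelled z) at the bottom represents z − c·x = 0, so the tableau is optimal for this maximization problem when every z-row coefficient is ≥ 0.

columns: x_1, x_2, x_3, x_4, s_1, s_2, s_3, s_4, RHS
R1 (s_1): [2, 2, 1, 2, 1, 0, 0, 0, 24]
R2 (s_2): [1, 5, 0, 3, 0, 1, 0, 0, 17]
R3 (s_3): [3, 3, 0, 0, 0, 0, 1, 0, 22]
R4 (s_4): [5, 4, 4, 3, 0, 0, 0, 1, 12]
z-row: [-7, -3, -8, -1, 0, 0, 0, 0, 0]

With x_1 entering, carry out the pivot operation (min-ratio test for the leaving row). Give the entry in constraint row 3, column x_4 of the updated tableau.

Ratio test on column x_1 — row 1: 24/2 = 12; row 2: 17/1 = 17; row 3: 22/3 = 22/3; row 4: 12/5 = 12/5. Minimum is 12/5 at row 4 (s_4 leaves); pivot element 5.
Divide row 4 by 5; eliminate column x_1 from the other rows.
Row 3 update in column x_4: 0 − 3·(3/5) = -9/5.

-9/5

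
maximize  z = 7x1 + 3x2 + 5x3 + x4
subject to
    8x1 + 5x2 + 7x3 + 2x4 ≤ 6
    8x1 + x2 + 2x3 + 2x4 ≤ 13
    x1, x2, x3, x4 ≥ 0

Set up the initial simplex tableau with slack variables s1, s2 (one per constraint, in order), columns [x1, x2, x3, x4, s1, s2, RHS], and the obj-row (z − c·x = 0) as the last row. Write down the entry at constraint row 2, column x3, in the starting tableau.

Constraint 2 has coefficient 2 on x3.

2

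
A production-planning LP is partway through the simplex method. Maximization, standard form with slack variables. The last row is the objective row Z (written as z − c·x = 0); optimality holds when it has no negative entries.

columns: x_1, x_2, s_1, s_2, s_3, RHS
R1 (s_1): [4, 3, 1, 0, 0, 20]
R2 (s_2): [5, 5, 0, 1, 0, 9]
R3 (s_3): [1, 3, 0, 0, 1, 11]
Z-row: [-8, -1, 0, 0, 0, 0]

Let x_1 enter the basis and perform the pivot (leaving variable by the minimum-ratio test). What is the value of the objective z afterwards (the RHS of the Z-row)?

72/5

Ratio test on column x_1 — row 1: 20/4 = 5; row 2: 9/5 = 9/5; row 3: 11/1 = 11. Minimum is 9/5 at row 2 (s_2 leaves); pivot element 5.
Pivot on row 2; the Z-row RHS becomes 0 − (-8)·(9/5) = 72/5.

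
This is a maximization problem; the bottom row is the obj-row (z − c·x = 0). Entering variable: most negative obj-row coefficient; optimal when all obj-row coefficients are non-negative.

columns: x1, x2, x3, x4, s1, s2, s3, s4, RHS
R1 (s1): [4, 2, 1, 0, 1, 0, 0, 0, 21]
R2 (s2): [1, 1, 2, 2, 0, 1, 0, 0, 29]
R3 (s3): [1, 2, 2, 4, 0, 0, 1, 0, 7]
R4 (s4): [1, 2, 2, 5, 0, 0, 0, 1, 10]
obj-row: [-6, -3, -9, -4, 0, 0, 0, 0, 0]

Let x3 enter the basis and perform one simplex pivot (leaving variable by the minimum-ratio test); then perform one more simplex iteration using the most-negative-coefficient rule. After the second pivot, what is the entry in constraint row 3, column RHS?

Ratio test on column x3 — row 1: 21/1 = 21; row 2: 29/2 = 29/2; row 3: 7/2 = 7/2; row 4: 10/2 = 5. Minimum is 7/2 at row 3 (s3 leaves); pivot element 2.
Divide row 3 by 2; eliminate column x3 from the other rows.
Second iteration: most negative obj-row entry is -3/2 in column x1, so x1 enters.
Ratio test on column x1 — row 1: (35/2)/(7/2) = 5; row 2: entry 0 ≤ 0; row 3: (7/2)/(1/2) = 7; row 4: entry 0 ≤ 0. Minimum is 5 at row 1 (s1 leaves); pivot element 7/2.
Divide row 1 by 7/2; eliminate column x1 from the other rows.
After both pivots, the entry at constraint row 3, column RHS is 1.

1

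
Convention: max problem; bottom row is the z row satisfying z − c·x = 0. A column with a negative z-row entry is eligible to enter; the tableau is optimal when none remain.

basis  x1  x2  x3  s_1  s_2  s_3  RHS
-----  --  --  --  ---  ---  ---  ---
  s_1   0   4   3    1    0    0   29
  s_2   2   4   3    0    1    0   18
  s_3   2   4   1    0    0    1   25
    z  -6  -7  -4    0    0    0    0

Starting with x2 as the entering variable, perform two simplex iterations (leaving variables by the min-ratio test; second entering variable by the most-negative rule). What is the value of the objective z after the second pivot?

54

Ratio test on column x2 — row 1: 29/4 = 29/4; row 2: 18/4 = 9/2; row 3: 25/4 = 25/4. Minimum is 9/2 at row 2 (s_2 leaves); pivot element 4.
Pivot on row 2; the z-row RHS becomes 0 − (-7)·(9/2) = 63/2.
Next entering variable (most negative z-row entry -5/2): x1.
Ratio test on column x1 — row 1: entry -2 ≤ 0; row 2: (9/2)/(1/2) = 9; row 3: entry 0 ≤ 0. Minimum is 9 at row 2 (x2 leaves); pivot element 1/2.
After the second pivot the z-row RHS is 63/2 − (-5/2)·9 = 54.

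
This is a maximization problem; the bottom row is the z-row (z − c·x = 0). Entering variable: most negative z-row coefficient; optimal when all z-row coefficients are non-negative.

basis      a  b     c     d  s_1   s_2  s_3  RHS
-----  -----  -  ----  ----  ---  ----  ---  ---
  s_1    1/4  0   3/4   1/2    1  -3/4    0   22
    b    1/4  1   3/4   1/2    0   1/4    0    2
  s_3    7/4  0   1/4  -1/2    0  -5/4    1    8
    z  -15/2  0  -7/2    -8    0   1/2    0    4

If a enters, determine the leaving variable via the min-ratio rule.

Column a entries and ratios — s_1: 22/(1/4) = 88; b: 2/(1/4) = 8; s_3: 8/(7/4) = 32/7.
Smallest ratio is 32/7 in the row of s_3, so s_3 leaves.

s_3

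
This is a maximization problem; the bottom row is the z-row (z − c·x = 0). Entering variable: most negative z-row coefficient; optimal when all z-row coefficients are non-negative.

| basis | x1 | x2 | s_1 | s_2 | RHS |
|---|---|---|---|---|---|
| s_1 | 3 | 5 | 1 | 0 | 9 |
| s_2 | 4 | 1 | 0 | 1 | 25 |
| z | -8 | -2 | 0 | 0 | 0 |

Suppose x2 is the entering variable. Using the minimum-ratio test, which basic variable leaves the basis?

Column x2 entries and ratios — s_1: 9/5 = 9/5; s_2: 25/1 = 25.
Smallest ratio is 9/5 in the row of s_1, so s_1 leaves.

s_1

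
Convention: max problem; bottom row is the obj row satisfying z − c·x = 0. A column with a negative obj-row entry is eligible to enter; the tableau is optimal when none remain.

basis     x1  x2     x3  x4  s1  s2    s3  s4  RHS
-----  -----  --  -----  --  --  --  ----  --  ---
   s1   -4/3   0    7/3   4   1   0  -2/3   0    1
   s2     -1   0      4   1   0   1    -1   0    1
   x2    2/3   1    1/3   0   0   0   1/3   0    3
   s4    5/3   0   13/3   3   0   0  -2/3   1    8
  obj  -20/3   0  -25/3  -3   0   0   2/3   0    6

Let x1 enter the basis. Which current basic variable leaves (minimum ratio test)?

x2

Column x1 entries and ratios — s1: -4/3 ≤ 0, skip; s2: -1 ≤ 0, skip; x2: 3/(2/3) = 9/2; s4: 8/(5/3) = 24/5.
Smallest ratio is 9/2 in the row of x2, so x2 leaves.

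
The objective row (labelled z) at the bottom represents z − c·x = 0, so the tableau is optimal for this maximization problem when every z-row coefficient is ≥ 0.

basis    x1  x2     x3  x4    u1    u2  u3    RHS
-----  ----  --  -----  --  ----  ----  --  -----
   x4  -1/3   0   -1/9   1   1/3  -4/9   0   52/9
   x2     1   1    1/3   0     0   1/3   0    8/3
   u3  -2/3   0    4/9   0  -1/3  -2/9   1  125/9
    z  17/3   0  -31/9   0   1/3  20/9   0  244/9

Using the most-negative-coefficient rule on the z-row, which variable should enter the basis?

x3

Negative z-row entries: x3: -31/9.
The most negative is -31/9 in column x3, so x3 enters.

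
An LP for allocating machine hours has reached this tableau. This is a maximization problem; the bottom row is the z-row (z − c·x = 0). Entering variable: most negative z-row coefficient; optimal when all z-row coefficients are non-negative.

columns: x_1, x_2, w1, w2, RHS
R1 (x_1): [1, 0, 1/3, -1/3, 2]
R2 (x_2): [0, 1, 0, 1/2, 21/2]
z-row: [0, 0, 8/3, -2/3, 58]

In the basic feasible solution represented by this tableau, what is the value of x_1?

x_1 is basic (row 1); its value is the RHS of that row, 2.

2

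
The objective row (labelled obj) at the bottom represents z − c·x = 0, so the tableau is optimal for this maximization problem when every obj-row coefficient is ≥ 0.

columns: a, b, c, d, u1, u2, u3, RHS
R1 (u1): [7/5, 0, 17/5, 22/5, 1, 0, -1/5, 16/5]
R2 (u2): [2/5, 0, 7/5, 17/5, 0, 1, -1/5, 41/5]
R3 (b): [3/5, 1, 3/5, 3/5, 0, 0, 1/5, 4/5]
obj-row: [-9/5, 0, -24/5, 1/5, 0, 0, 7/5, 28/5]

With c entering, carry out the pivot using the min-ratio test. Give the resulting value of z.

172/17

Ratio test on column c — row 1: (16/5)/(17/5) = 16/17; row 2: (41/5)/(7/5) = 41/7; row 3: (4/5)/(3/5) = 4/3. Minimum is 16/17 at row 1 (u1 leaves); pivot element 17/5.
Pivot on row 1; the obj-row RHS becomes 28/5 − (-24/5)·(16/17) = 172/17.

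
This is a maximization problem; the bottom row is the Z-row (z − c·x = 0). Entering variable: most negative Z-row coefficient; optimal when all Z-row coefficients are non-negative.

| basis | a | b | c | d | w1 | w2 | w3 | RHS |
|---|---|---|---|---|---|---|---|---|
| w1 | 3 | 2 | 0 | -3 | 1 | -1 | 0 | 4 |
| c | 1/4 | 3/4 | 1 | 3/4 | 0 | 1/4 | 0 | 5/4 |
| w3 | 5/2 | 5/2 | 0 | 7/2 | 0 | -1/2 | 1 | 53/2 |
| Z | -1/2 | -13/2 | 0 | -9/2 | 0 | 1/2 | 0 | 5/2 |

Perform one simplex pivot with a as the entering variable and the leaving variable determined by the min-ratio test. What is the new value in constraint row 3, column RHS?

Ratio test on column a — row 1: 4/3 = 4/3; row 2: (5/4)/(1/4) = 5; row 3: (53/2)/(5/2) = 53/5. Minimum is 4/3 at row 1 (w1 leaves); pivot element 3.
Divide row 1 by 3; eliminate column a from the other rows.
Row 3 update in column RHS: 53/2 − (5/2)·(4/3) = 139/6.

139/6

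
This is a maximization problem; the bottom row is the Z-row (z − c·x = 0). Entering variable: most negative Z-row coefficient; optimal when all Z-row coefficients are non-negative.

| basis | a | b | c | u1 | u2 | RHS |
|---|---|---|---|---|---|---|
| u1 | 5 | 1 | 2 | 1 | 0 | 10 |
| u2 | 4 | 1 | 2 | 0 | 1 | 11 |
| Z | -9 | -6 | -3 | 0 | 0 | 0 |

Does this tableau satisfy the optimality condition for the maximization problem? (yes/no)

no

The Z-row has a negative entry -9 in column a, so it is not optimal.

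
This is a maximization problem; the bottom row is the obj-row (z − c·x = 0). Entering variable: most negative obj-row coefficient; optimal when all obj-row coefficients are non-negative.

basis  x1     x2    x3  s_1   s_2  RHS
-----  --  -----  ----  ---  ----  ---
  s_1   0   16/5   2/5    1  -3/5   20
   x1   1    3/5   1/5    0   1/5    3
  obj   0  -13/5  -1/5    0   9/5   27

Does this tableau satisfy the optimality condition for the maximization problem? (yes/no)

The obj-row has a negative entry -13/5 in column x2, so it is not optimal.

no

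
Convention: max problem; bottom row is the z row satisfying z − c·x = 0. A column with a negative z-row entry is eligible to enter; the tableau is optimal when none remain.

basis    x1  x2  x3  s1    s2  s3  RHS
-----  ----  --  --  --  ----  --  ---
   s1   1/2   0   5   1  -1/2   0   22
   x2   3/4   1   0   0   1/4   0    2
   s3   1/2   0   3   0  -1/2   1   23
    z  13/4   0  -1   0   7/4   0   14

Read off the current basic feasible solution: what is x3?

0

x3 is not in the basis, so in the current basic feasible solution x3 = 0.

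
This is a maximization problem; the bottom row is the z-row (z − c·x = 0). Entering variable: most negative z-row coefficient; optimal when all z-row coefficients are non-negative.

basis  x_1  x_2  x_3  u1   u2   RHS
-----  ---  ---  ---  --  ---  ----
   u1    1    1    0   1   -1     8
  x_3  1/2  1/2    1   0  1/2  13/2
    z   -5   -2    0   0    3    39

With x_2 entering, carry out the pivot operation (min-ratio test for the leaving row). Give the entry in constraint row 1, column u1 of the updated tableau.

1

Ratio test on column x_2 — row 1: 8/1 = 8; row 2: (13/2)/(1/2) = 13. Minimum is 8 at row 1 (u1 leaves); pivot element 1.
Divide row 1 by 1; eliminate column x_2 from the other rows.
In the new row 1, the u1 entry is the old entry divided by the pivot: 1/1 = 1.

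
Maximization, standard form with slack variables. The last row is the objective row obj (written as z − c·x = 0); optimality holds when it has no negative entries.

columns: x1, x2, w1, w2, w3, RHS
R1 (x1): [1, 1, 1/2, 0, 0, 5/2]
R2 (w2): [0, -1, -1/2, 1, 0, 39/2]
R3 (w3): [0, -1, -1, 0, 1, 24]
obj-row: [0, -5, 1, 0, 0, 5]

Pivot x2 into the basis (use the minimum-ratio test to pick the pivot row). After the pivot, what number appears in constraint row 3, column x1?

Ratio test on column x2 — row 1: (5/2)/1 = 5/2; row 2: entry -1 ≤ 0; row 3: entry -1 ≤ 0. Minimum is 5/2 at row 1 (x1 leaves); pivot element 1.
Divide row 1 by 1; eliminate column x2 from the other rows.
Row 3 update in column x1: 0 − (-1)·1 = 1.

1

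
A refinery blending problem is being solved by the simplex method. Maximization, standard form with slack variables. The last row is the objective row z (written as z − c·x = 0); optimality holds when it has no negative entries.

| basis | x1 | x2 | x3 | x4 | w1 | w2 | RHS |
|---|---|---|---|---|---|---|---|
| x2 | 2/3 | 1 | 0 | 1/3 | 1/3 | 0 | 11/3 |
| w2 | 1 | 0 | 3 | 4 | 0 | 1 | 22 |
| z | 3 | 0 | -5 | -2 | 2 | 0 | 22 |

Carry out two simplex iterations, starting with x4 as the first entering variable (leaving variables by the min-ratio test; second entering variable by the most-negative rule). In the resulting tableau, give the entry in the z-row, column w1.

2

Ratio test on column x4 — row 1: (11/3)/(1/3) = 11; row 2: 22/4 = 11/2. Minimum is 11/2 at row 2 (w2 leaves); pivot element 4.
Divide row 2 by 4; eliminate column x4 from the other rows.
Second iteration: most negative z-row entry is -7/2 in column x3, so x3 enters.
Ratio test on column x3 — row 1: entry -1/4 ≤ 0; row 2: (11/2)/(3/4) = 22/3. Minimum is 22/3 at row 2 (x4 leaves); pivot element 3/4.
Divide row 2 by 3/4; eliminate column x3 from the other rows.
After both pivots, the entry at the z-row, column w1 is 2.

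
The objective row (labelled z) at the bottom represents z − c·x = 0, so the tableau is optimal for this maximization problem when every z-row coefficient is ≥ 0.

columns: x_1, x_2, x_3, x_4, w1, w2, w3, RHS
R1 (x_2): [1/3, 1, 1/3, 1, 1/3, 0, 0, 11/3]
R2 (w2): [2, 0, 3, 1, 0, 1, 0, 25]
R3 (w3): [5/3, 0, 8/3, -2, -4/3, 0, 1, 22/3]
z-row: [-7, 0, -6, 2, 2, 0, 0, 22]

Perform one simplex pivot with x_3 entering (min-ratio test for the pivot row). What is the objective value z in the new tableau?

Ratio test on column x_3 — row 1: (11/3)/(1/3) = 11; row 2: 25/3 = 25/3; row 3: (22/3)/(8/3) = 11/4. Minimum is 11/4 at row 3 (w3 leaves); pivot element 8/3.
Pivot on row 3; the z-row RHS becomes 22 − (-6)·(11/4) = 77/2.

77/2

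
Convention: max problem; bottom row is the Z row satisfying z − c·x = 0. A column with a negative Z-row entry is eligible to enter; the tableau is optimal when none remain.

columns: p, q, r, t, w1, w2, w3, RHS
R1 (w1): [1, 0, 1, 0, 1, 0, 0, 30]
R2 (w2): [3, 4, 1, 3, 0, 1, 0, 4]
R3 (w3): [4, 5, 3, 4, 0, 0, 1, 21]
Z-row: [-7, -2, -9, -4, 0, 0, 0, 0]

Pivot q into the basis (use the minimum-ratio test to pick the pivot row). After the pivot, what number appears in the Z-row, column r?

-17/2

Ratio test on column q — row 1: entry 0 ≤ 0; row 2: 4/4 = 1; row 3: 21/5 = 21/5. Minimum is 1 at row 2 (w2 leaves); pivot element 4.
Divide row 2 by 4; eliminate column q from the other rows.
Z-row update in column r: -9 − (-2)·(1/4) = -17/2.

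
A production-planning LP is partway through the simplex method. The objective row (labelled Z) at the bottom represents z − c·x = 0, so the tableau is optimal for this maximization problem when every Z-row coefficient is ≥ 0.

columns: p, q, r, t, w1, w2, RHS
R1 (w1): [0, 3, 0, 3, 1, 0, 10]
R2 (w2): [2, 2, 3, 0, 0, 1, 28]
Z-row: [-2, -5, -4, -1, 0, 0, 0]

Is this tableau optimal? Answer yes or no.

The Z-row has a negative entry -5 in column q, so it is not optimal.

no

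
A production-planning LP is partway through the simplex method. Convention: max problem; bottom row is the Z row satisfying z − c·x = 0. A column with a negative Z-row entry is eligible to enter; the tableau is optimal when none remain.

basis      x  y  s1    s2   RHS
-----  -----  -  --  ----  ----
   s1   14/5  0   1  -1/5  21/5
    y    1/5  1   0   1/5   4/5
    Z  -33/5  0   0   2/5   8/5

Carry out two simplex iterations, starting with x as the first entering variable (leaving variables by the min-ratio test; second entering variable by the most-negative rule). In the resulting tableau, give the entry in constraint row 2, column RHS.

7/3

Ratio test on column x — row 1: (21/5)/(14/5) = 3/2; row 2: (4/5)/(1/5) = 4. Minimum is 3/2 at row 1 (s1 leaves); pivot element 14/5.
Divide row 1 by 14/5; eliminate column x from the other rows.
Second iteration: most negative Z-row entry is -1/14 in column s2, so s2 enters.
Ratio test on column s2 — row 1: entry -1/14 ≤ 0; row 2: (1/2)/(3/14) = 7/3. Minimum is 7/3 at row 2 (y leaves); pivot element 3/14.
Divide row 2 by 3/14; eliminate column s2 from the other rows.
After both pivots, the entry at constraint row 2, column RHS is 7/3.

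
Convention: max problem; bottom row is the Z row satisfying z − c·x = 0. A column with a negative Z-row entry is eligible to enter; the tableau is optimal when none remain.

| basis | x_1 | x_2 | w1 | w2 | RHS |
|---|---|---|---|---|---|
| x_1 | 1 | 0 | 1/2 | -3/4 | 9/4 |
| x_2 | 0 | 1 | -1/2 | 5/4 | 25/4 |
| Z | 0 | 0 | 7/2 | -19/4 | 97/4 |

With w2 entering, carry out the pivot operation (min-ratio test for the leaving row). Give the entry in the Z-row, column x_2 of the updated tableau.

19/5

Ratio test on column w2 — row 1: entry -3/4 ≤ 0; row 2: (25/4)/(5/4) = 5. Minimum is 5 at row 2 (x_2 leaves); pivot element 5/4.
Divide row 2 by 5/4; eliminate column w2 from the other rows.
Z-row update in column x_2: 0 − (-19/4)·(4/5) = 19/5.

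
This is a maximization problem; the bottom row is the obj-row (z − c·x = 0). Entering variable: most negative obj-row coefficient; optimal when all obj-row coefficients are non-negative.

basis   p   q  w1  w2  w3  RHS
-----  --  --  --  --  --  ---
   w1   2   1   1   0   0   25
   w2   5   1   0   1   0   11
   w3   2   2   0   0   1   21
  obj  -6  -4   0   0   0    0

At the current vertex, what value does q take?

q is not in the basis, so in the current basic feasible solution q = 0.

0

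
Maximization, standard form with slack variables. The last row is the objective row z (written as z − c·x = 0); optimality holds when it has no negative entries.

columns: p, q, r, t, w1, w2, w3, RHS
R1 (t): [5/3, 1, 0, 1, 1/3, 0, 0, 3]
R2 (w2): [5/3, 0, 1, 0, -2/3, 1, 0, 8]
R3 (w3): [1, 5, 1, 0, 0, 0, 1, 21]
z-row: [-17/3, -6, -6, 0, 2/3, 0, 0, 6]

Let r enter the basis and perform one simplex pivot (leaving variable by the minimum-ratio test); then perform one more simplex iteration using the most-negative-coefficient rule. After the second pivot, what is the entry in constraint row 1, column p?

9/5

Ratio test on column r — row 1: entry 0 ≤ 0; row 2: 8/1 = 8; row 3: 21/1 = 21. Minimum is 8 at row 2 (w2 leaves); pivot element 1.
Divide row 2 by 1; eliminate column r from the other rows.
Second iteration: most negative z-row entry is -6 in column q, so q enters.
Ratio test on column q — row 1: 3/1 = 3; row 2: entry 0 ≤ 0; row 3: 13/5 = 13/5. Minimum is 13/5 at row 3 (w3 leaves); pivot element 5.
Divide row 3 by 5; eliminate column q from the other rows.
After both pivots, the entry at constraint row 1, column p is 9/5.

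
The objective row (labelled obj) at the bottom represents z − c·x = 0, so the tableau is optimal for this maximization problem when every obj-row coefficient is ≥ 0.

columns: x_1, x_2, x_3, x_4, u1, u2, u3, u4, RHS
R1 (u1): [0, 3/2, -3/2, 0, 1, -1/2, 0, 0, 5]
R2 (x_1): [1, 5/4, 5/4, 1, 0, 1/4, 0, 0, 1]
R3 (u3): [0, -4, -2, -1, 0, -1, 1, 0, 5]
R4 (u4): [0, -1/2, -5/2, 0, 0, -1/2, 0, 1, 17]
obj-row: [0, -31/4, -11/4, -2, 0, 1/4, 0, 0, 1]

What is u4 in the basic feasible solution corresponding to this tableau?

u4 is basic (row 4); its value is the RHS of that row, 17.

17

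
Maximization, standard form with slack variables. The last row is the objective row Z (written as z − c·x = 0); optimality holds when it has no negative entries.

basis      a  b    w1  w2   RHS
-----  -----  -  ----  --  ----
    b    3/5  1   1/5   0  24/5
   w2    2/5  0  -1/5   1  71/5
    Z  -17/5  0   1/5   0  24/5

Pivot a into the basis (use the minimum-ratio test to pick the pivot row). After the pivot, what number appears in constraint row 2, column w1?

Ratio test on column a — row 1: (24/5)/(3/5) = 8; row 2: (71/5)/(2/5) = 71/2. Minimum is 8 at row 1 (b leaves); pivot element 3/5.
Divide row 1 by 3/5; eliminate column a from the other rows.
Row 2 update in column w1: -1/5 − (2/5)·(1/3) = -1/3.

-1/3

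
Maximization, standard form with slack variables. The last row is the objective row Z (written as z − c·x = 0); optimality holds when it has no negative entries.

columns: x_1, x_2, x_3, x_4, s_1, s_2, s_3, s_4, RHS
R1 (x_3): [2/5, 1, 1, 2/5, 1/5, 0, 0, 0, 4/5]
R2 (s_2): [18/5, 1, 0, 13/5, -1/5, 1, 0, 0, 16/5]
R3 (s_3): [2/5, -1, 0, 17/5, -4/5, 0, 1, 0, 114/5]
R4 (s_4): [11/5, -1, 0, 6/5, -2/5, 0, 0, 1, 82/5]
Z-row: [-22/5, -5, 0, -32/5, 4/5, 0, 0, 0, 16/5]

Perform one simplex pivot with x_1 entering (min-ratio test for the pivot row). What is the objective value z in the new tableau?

Ratio test on column x_1 — row 1: (4/5)/(2/5) = 2; row 2: (16/5)/(18/5) = 8/9; row 3: (114/5)/(2/5) = 57; row 4: (82/5)/(11/5) = 82/11. Minimum is 8/9 at row 2 (s_2 leaves); pivot element 18/5.
Pivot on row 2; the Z-row RHS becomes 16/5 − (-22/5)·(8/9) = 64/9.

64/9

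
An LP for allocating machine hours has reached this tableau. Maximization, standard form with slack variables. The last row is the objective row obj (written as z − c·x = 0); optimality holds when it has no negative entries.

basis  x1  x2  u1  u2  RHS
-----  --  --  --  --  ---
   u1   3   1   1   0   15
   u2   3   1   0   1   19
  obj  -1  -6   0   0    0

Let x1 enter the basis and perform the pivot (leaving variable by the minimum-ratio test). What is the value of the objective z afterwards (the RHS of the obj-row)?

Ratio test on column x1 — row 1: 15/3 = 5; row 2: 19/3 = 19/3. Minimum is 5 at row 1 (u1 leaves); pivot element 3.
Pivot on row 1; the obj-row RHS becomes 0 − (-1)·5 = 5.

5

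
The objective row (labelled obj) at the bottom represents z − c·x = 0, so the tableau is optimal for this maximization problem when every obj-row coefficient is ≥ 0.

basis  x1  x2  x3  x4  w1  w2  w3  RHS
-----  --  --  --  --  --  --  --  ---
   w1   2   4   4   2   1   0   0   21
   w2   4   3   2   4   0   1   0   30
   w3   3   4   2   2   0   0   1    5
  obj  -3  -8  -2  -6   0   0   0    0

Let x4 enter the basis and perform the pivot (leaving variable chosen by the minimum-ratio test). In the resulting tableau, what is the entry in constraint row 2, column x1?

Ratio test on column x4 — row 1: 21/2 = 21/2; row 2: 30/4 = 15/2; row 3: 5/2 = 5/2. Minimum is 5/2 at row 3 (w3 leaves); pivot element 2.
Divide row 3 by 2; eliminate column x4 from the other rows.
Row 2 update in column x1: 4 − 4·(3/2) = -2.

-2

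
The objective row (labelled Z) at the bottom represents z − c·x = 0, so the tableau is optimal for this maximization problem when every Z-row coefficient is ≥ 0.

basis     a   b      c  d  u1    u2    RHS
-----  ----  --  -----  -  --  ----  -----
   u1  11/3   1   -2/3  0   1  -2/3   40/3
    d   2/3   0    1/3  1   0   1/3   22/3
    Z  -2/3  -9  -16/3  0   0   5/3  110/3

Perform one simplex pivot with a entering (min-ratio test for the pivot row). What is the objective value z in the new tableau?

Ratio test on column a — row 1: (40/3)/(11/3) = 40/11; row 2: (22/3)/(2/3) = 11. Minimum is 40/11 at row 1 (u1 leaves); pivot element 11/3.
Pivot on row 1; the Z-row RHS becomes 110/3 − (-2/3)·(40/11) = 430/11.

430/11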